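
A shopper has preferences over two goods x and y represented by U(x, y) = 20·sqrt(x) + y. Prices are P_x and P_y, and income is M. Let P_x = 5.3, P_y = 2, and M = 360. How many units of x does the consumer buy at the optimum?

Set MRS = P_x/P_y: 10·x^(−1/2) = P_x/P_y.
Solve: √x = 10·P_y/P_x, so x*(P_x,P_y) = (10·P_y/P_x)², and y* = (M − P_x·x*)/P_y.
Plugging in: x* = (10·2/5.3)² = 14.2399.

x* = 14.2399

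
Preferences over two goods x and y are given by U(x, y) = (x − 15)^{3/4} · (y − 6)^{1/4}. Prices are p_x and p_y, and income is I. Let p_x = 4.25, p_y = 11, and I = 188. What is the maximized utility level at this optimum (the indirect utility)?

After buying the subsistence bundle (15, 6), a share 0.75 of the remaining income goes to x: x* = 15 + 0.75·(I − 15p_x − 6p_y)/p_x.
Discretionary income = 188 − 15·4.25 − 6·11 = 58.25; x* = 15 + 0.75·58.25/4.25 = 25.2794; y* = 6 + 0.25·58.25/11 = 7.3239.
Utility at the optimum: U(25.2794, 7.3239) = 6.158.

V = 6.158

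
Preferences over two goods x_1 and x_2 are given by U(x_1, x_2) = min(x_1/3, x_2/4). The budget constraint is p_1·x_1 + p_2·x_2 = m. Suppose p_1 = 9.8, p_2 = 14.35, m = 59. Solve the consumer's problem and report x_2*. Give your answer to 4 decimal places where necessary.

x_2* = 2.7189

With perfect complements, no substitution: consume in ratio x_1:x_2 = 3:4.
Budget: p_1·x_1 + p_2·(4/3)·x_1 = m, so (3·p_1 + 4·p_2)·x_1 = 3·m.
Demand: x_1*(p_1,p_2,m) = 3·m/(3·p_1 + 4·p_2), x_2* = 4·m/(3·p_1 + 4·p_2).
Here 3·9.8 + 4·14.35 = 86.8, giving x_2* = 2.7189.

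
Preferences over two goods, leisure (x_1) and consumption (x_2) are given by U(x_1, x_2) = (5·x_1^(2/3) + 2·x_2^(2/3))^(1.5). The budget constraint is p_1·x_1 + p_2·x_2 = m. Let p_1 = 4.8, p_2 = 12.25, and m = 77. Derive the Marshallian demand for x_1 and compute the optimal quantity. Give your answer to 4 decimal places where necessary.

x_1* = 15.8856

From the CES first-order condition, (5/2)·(x_2/x_1)^(1/3) = p_1/p_2.
Solve for the ratio: x_2/x_1 = [(2/5)·p_1/p_2]^(3).
Substitute x_2 = (x_2/x_1)·x_1 into the budget: x_1* = m/(p_1 + p_2·(x_2/x_1)).
Numerically x_2/x_1 = 0.00385, so x_1* = 77/(4.8 + 12.25·0.00385) = 15.8856.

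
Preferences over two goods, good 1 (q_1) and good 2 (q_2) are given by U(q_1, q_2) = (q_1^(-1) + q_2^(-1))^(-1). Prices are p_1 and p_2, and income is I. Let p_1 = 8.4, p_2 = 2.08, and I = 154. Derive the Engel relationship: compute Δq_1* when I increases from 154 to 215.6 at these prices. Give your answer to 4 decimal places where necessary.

Numerically q_2/q_1 = 2.009592, so q_1* = 154/(8.4 + 2.08·2.009592) = 12.2417.
At I' = 215.6: q_1* = 17.1384. Change: 17.1384 − 12.2417 = 4.8967.

Δq_1* = 4.8967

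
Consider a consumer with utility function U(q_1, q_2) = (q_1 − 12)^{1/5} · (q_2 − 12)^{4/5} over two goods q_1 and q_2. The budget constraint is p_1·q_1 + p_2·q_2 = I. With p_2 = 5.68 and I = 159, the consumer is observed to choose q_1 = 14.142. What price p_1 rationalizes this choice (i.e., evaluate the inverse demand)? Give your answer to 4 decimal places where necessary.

p_1 = 4

MRS = (1/4)·(q_2−12)/(q_1−12). Tangency with p_1/p_2 gives q_2−12 = 4·(p_1/p_2)·(q_1−12).
After buying the subsistence bundle (12, 12), a share 0.2 of the remaining income goes to q_1: q_1* = 12 + 0.2·(I − 12p_1 − 12p_2)/p_1.
Set q_1* = 14.142 in the demand function and solve for p_1: p_1 = 4.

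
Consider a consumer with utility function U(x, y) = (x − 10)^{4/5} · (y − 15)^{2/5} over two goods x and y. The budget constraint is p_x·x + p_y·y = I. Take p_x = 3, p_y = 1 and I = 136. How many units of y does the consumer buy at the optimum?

y* = 45.3333

Let x' = x−10, y' = y−15. MRS = 2·y'/x' = p_x/p_y.
After buying the subsistence bundle (10, 15), a share 2/3 of the remaining income goes to x: x* = 10 + 2/3·(I − 10p_x − 15p_y)/p_x.
Discretionary income = 136 − 10·3 − 15·1 = 91; y* = 15 + 1/3·91/1 = 45.3333.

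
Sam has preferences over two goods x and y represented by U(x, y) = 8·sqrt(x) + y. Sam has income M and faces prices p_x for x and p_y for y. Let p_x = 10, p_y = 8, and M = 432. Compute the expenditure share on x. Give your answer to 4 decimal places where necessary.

share on x = 0.237

Solve: √x = 4·p_y/p_x, so x*(p_x,p_y) = (4·p_y/p_x)², and y* = (M − p_x·x*)/p_y.
Plugging in: x* = (4·8/10)² = 10.24, y* = 41.2.
Expenditure on x: 10·10.24 = 102.4; share = 0.237.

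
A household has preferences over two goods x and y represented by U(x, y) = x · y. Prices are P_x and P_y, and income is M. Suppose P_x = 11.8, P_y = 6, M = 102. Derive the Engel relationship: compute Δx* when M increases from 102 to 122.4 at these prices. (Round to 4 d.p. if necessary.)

The MRS is y/x. Set MRS = P_x/P_y.
Rearranging, P_y·y = P_x·x. Substituting into the budget gives P_x·x·(1 + 1) = M.
Demand: x*(P_x,P_y,M) = 0.5·M/P_x and y* = 0.5·M/P_y.
At P_x=11.8, P_y=6, M=102: x* = 0.5·102/11.8 = 4.322.
At M' = 122.4: x* = 5.1864. Change: 5.1864 − 4.322 = 0.8644.

Δx* = 0.8644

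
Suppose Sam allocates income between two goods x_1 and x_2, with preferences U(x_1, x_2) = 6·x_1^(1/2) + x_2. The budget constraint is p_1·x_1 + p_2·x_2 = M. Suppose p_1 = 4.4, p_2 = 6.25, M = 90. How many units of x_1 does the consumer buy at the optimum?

Thus x_1* = (3·p_2/p_1)² — independent of M — with the rest of income spent on x_2.
Plugging in: x_1* = (3·6.25/4.4)² = 18.1592.

x_1* = 18.1592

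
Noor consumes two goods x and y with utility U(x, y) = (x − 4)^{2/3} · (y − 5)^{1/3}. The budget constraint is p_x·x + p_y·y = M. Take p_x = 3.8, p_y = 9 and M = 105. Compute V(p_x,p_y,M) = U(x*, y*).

MRS = 2·(y−5)/(x−4). Tangency with p_x/p_y gives y−5 = (1/2)·(p_x/p_y)·(x−4).
After buying the subsistence bundle (4, 5), a share 2/3 of the remaining income goes to x: x* = 4 + 2/3·(M − 4p_x − 5p_y)/p_x.
Discretionary income = 105 − 4·3.8 − 5·9 = 44.8; x* = 4 + 2/3·44.8/3.8 = 11.8596; y* = 5 + 1/3·44.8/9 = 6.6593.
Utility at the optimum: U(11.8596, 6.6593) = 4.6799.

V = 4.6799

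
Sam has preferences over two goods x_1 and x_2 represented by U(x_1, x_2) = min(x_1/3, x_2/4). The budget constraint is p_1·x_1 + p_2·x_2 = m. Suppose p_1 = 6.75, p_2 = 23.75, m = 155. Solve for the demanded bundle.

x_1* = 4.0347, x_2* = 5.3796

With perfect complements, no substitution: consume in ratio x_1:x_2 = 3:4.
Budget: p_1·x_1 + p_2·(4/3)·x_1 = m, so (3·p_1 + 4·p_2)·x_1 = 3·m.
Demand: x_1*(p_1,p_2,m) = 3·m/(3·p_1 + 4·p_2), x_2* = 4·m/(3·p_1 + 4·p_2).
Here 3·6.75 + 4·23.75 = 115.25, giving x_1* = 4.0347 and x_2* = 5.3796.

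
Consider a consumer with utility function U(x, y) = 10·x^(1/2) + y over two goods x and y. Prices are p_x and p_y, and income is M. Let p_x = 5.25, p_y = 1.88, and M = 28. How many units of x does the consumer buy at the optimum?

x* = 3.2058

MU_x = 5/√x, MU_y = 1. Tangency: 5/√x = p_x/p_y.
Thus x* = (5·p_y/p_x)² — independent of M — with the rest of income spent on y.
Plugging in: x* = (5·1.88/5.25)² = 3.2058.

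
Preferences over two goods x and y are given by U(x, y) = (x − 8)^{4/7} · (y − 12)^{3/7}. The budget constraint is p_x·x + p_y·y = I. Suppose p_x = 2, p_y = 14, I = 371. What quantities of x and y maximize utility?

x* = 61.4286, y* = 17.7245

MRS = (4/3)·(y−12)/(x−8). Tangency with p_x/p_y gives y−12 = (3/4)·(p_x/p_y)·(x−8).
Substituting into the budget: x* = 8 + 4/7·(I − 8·p_x − 12·p_y)/p_x, and y* = 12 + 3/7·(…)/p_y.
Discretionary income = 371 − 8·2 − 12·14 = 187; x* = 8 + 4/7·187/2 = 61.4286; y* = 12 + 3/7·187/14 = 17.7245.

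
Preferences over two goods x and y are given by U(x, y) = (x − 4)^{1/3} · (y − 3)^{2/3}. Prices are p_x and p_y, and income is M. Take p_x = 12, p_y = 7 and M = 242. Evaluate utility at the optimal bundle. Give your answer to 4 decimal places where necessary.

This is Cobb-Douglas in (x−4, y−3): tangency gives 1/3·p_y·(y−3) = 2/3·p_x·(x−4).
Substituting into the budget: x* = 4 + 1/3·(M − 4·p_x − 3·p_y)/p_x, and y* = 3 + 2/3·(…)/p_y.
Discretionary income = 242 − 4·12 − 3·7 = 173; x* = 4 + 1/3·173/12 = 8.8056; y* = 3 + 2/3·173/7 = 19.4762.
Utility at the optimum: U(8.8056, 19.4762) = 10.9266.

V = 10.9266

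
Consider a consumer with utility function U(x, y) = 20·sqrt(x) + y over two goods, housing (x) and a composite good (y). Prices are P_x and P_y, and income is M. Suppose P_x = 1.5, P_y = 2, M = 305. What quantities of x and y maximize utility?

x* = 177.7778, y* = 19.1667

MU_x = 10/√x, MU_y = 1. Tangency: 10/√x = P_x/P_y.
Solve: √x = 10·P_y/P_x, so x*(P_x,P_y) = (10·P_y/P_x)², and y* = (M − P_x·x*)/P_y.
Plugging in: x* = (10·2/1.5)² = 177.7778, y* = 19.1667.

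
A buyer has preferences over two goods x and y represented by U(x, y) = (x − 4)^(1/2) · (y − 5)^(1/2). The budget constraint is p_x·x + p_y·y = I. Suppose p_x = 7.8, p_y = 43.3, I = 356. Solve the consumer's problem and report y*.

Let x' = x−4, y' = y−5. MRS = y'/x' = p_x/p_y.
Substituting into the budget: x* = 4 + 0.5·(I − 4·p_x − 5·p_y)/p_x, and y* = 5 + 0.5·(…)/p_y.
Discretionary income = 356 − 4·7.8 − 5·43.3 = 108.3; y* = 5 + 0.5·108.3/43.3 = 6.2506.

y* = 6.2506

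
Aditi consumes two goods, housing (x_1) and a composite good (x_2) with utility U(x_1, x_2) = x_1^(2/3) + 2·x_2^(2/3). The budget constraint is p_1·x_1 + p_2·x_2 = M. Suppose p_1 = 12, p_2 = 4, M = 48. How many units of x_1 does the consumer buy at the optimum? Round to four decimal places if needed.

MU_x_1 ∝ x_1^(-1/3), MU_x_2 ∝ 2·x_2^(-1/3), so MRS = (1/2)·(x_2/x_1)^(1/3) = p_1/p_2.
Solve for the ratio: x_2/x_1 = [2·p_1/p_2]^(3).
Substitute x_2 = (x_2/x_1)·x_1 into the budget: x_1* = M/(p_1 + p_2·(x_2/x_1)).
Numerically x_2/x_1 = 216, so x_1* = 48/(12 + 4·216) = 0.0548.

x_1* = 0.0548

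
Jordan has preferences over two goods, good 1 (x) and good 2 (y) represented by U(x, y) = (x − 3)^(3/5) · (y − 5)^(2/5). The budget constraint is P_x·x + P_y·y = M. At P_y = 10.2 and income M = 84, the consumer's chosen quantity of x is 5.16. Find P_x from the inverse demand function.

P_x = 5

Let x' = x−3, y' = y−5. MRS = (3/2)·y'/x' = P_x/P_y.
Substituting into the budget: x* = 3 + 0.6·(M − 3·P_x − 5·P_y)/P_x, and y* = 5 + 0.4·(…)/P_y.
Set x* = 5.16 in the demand function and solve for P_x: P_x = 5.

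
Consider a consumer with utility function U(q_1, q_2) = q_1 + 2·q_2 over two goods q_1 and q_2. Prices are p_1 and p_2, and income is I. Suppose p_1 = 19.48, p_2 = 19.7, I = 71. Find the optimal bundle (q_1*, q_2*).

Perfect substitutes: compare marginal utility per dollar. 1/p_1 vs 2/p_2 → 0.0513 vs 0.1015.
q_2 gives more utility per dollar, so spend all income on q_2: q_2* = I/p_2, q_1* = 0.
Numerically: q_1* = 0, q_2* = 3.6041.

q_1* = 0, q_2* = 3.6041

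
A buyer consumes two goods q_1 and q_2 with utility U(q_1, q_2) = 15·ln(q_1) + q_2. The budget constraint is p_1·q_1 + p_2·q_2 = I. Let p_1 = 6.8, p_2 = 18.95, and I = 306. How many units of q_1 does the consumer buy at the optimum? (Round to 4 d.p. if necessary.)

q_1* = 41.8015

MU_q_1 = 15/q_1, MU_q_2 = 1. Tangency: 15/q_1 = p_1/p_2.
So q_1*(p_1,p_2) = 15·p_2/p_1, independent of income; and q_2* = (I − 15·p_2)/p_2.
At the given prices: q_1* = 15·18.95/6.8 = 41.8015.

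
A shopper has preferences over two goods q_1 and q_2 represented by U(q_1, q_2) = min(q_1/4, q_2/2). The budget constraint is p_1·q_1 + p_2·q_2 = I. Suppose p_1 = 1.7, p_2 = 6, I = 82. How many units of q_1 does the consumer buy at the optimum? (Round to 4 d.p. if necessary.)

With perfect complements, no substitution: consume in ratio q_1:q_2 = 4:2.
Budget: p_1·q_1 + p_2·(1/2)·q_1 = I, so (4·p_1 + 2·p_2)·q_1 = 4·I.
Demand: q_1*(p_1,p_2,I) = 4·I/(4·p_1 + 2·p_2), q_2* = 2·I/(4·p_1 + 2·p_2).
Here 4·1.7 + 2·6 = 18.8, giving q_1* = 17.4468.

q_1* = 17.4468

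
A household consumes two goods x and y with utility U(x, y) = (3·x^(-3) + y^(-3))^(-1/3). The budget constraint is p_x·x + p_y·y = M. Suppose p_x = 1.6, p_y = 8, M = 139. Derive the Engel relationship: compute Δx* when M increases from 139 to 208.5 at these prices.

Δx* = 12.2682

Substitute y = (y/x)·x into the budget: x* = M/(p_x + p_y·(y/x)).
Numerically y/x = 0.508133, so x* = 139/(1.6 + 8·0.508133) = 24.5364.
At M' = 208.5: x* = 36.8045. Change: 36.8045 − 24.5364 = 12.2682.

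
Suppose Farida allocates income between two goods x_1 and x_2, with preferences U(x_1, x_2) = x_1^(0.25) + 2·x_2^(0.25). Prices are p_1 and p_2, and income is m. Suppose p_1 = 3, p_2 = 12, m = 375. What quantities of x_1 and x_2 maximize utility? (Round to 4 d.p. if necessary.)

x_1* = 48.311, x_2* = 19.1722

Numerically x_2/x_1 = 0.39685, so x_1* = 375/(3 + 12·0.39685) = 48.311 and x_2* = 0.39685·48.311 = 19.1722.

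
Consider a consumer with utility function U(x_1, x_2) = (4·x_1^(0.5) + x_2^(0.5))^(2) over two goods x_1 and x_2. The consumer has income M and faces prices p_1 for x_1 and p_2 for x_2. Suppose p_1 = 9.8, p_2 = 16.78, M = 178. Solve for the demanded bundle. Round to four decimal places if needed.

x_1* = 17.5236, x_2* = 0.3736

MU_x_1 ∝ 4·x_1^(-0.5), MU_x_2 ∝ x_2^(-0.5), so MRS = 4·(x_2/x_1)^(0.5) = p_1/p_2.
Hence x_2/x_1 = ((1/4)·p_1/p_2)^(1/(0.5)), i.e. raised to the 2 power.
Substitute x_2 = (x_2/x_1)·x_1 into the budget: x_1* = M/(p_1 + p_2·(x_2/x_1)).
Numerically x_2/x_1 = 0.021318, so x_1* = 178/(9.8 + 16.78·0.021318) = 17.5236 and x_2* = 0.021318·17.5236 = 0.3736.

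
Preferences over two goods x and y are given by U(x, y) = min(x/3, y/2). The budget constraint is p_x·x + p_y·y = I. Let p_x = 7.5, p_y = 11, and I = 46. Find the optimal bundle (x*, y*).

With perfect complements, no substitution: consume in ratio x:y = 3:2.
Budget: p_x·x + p_y·(2/3)·x = I, so (3·p_x + 2·p_y)·x = 3·I.
Demand: x*(p_x,p_y,I) = 3·I/(3·p_x + 2·p_y), y* = 2·I/(3·p_x + 2·p_y).
Here 3·7.5 + 2·11 = 44.5, giving x* = 3.1011 and y* = 2.0674.

x* = 3.1011, y* = 2.0674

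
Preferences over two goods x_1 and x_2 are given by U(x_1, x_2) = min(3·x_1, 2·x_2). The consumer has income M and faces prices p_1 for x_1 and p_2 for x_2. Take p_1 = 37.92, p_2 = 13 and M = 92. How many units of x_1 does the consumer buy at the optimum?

x_1* = 1.6022

Leontief preferences: the optimum is at the kink where x_1/2 = x_2/3, i.e. x_2 = (3/2)·x_1.
Budget: p_1·x_1 + p_2·(3/2)·x_1 = M, so (2·p_1 + 3·p_2)·x_1 = 2·M.
Demand: x_1*(p_1,p_2,M) = 2·M/(2·p_1 + 3·p_2), x_2* = 3·M/(2·p_1 + 3·p_2).
Here 2·37.92 + 3·13 = 114.84, giving x_1* = 1.6022.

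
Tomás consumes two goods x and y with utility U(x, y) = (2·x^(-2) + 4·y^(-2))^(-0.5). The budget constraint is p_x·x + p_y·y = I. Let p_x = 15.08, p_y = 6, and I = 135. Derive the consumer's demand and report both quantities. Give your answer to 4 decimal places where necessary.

From the CES first-order condition, (1/2)·(y/x)^(3) = p_x/p_y.
Hence y/x = (2·p_x/p_y)^(1/(3)), i.e. raised to the 1/3 power.
Substitute y = (y/x)·x into the budget: x* = I/(p_x + p_y·(y/x)).
Numerically y/x = 1.713011, so x* = 135/(15.08 + 6·1.713011) = 5.3238 and y* = 1.713011·5.3238 = 9.1196.

x* = 5.3238, y* = 9.1196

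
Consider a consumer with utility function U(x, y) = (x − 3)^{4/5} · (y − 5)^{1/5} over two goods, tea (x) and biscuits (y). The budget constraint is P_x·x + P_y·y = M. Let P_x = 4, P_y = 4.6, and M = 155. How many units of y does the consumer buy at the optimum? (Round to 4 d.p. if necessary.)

Let x' = x−3, y' = y−5. MRS = 4·y'/x' = P_x/P_y.
Substituting into the budget: x* = 3 + 0.8·(M − 3·P_x − 5·P_y)/P_x, and y* = 5 + 0.2·(…)/P_y.
Discretionary income = 155 − 3·4 − 5·4.6 = 120; y* = 5 + 0.2·120/4.6 = 10.2174.

y* = 10.2174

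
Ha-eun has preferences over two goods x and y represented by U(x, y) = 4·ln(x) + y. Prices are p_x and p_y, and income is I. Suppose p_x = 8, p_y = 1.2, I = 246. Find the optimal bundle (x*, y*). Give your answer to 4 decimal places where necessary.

Set MRS = p_x/p_y: (4/x)/1 = p_x/p_y.
So x*(p_x,p_y) = 4·p_y/p_x, independent of income; and y* = (I − 4·p_y)/p_y.
At the given prices: x* = 4·1.2/8 = 0.6, and y* = 201.

x* = 0.6, y* = 201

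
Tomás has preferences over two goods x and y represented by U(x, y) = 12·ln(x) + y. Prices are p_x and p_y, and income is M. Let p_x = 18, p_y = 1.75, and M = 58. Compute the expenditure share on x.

share on x = 0.3621

MU_x = 12/x, MU_y = 1. Tangency: 12/x = p_x/p_y.
So x*(p_x,p_y) = 12·p_y/p_x, independent of income; and y* = (M − 12·p_y)/p_y.
At the given prices: x* = 12·1.75/18 = 1.1667, and y* = 21.1429.
Expenditure on x: 18·1.1667 = 21; share = 0.3621.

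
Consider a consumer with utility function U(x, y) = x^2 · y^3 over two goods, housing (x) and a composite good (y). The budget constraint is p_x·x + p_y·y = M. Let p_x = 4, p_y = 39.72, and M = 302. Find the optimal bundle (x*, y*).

x* = 30.2, y* = 4.5619

MU_x/MU_y = (2·y)/(3·x); tangency sets this equal to p_x/p_y.
Rearranging, p_y·y = (3/2)·p_x·x. Substituting into the budget gives p_x·x·(1 + (3/2)) = M.
Demand: x*(p_x,p_y,M) = 0.4·M/p_x and y* = 0.6·M/p_y.
At p_x=4, p_y=39.72, M=302: x* = 0.4·302/4 = 30.2, y* = 4.5619.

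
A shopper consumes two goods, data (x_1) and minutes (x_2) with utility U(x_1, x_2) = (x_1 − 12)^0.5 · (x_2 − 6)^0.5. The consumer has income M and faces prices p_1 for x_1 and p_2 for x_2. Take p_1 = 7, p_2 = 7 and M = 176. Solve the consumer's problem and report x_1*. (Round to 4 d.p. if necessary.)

MRS = (x_2−6)/(x_1−12). Tangency with p_1/p_2 gives x_2−6 = (p_1/p_2)·(x_1−12).
After buying the subsistence bundle (12, 6), a share 0.5 of the remaining income goes to x_1: x_1* = 12 + 0.5·(M − 12p_1 − 6p_2)/p_1.
Discretionary income = 176 − 12·7 − 6·7 = 50; x_1* = 12 + 0.5·50/7 = 15.5714.

x_1* = 15.5714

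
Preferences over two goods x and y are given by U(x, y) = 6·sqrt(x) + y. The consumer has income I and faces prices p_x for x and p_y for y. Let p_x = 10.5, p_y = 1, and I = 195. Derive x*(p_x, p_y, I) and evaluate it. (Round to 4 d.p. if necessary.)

x* = 0.0816

Utility is quasi-linear in y; the FOC for x is 3/√x = p_x/p_y.
Thus x* = (3·p_y/p_x)² — independent of I — with the rest of income spent on y.
Plugging in: x* = (3·1/10.5)² = 0.0816.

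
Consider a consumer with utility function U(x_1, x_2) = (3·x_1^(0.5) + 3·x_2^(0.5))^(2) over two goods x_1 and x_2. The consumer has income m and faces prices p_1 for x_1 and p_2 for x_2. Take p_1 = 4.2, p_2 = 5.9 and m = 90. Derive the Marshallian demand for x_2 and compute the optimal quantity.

From the CES first-order condition, (x_2/x_1)^(0.5) = p_1/p_2.
Hence x_2/x_1 = (p_1/p_2)^(1/(0.5)), i.e. raised to the 2 power.
With the ratio pinned down, the budget gives x_1* = m/(p_1 + p_2·(x_2/x_1)) and x_2* = (x_2/x_1)·x_1*.
Numerically x_2/x_1 = 0.506751, so x_1* = 90/(4.2 + 5.9·0.506751) = 12.5177 and x_2* = 0.506751·12.5177 = 6.3433.

x_2* = 6.3433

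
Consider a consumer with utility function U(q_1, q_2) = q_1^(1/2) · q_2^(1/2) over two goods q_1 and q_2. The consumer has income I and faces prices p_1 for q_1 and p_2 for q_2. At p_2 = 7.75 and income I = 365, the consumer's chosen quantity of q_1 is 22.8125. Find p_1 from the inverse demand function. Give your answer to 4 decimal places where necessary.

p_1 = 8

MU_q_1/MU_q_2 = (0.5·q_2)/(0.5·q_1); tangency sets this equal to p_1/p_2.
Rearranging, p_2·q_2 = p_1·q_1. Substituting into the budget gives p_1·q_1·(1 + 1) = I.
Demand: q_1*(p_1,p_2,I) = 0.5·I/p_1 and q_2* = 0.5·I/p_2.
Set q_1* = 22.8125 in the demand function and solve for p_1: p_1 = 8.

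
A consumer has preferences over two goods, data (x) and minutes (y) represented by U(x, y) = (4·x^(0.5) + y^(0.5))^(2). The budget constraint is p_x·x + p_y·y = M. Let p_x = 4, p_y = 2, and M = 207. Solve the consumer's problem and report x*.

MRS = MU_x/MU_y = 4·(y/x)^(0.5). Set equal to p_x/p_y.
Hence y/x = ((1/4)·p_x/p_y)^(1/(0.5)), i.e. raised to the 2 power.
Substitute y = (y/x)·x into the budget: x* = M/(p_x + p_y·(y/x)).
Numerically y/x = 0.25, so x* = 207/(4 + 2·0.25) = 46.

x* = 46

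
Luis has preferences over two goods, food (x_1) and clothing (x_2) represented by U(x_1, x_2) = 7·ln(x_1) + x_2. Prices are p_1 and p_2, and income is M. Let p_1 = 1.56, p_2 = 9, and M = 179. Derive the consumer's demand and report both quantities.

Set MRS = p_1/p_2: (7/x_1)/1 = p_1/p_2.
So x_1*(p_1,p_2) = 7·p_2/p_1, independent of income; and x_2* = (M − 7·p_2)/p_2.
At the given prices: x_1* = 7·9/1.56 = 40.3846, and x_2* = 12.8889.

x_1* = 40.3846, x_2* = 12.8889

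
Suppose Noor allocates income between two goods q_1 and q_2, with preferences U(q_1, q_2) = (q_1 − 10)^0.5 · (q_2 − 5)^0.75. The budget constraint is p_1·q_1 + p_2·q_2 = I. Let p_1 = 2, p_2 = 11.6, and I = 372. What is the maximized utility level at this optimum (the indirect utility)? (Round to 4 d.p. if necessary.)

V = 59.0499

Let q_1' = q_1−10, q_2' = q_2−5. MRS = (2/3)·q_2'/q_1' = p_1/p_2.
Substituting into the budget: q_1* = 10 + 0.4·(I − 10·p_1 − 5·p_2)/p_1, and q_2* = 5 + 0.6·(…)/p_2.
Discretionary income = 372 − 10·2 − 5·11.6 = 294; q_1* = 10 + 0.4·294/2 = 68.8; q_2* = 5 + 0.6·294/11.6 = 20.2069.
Utility at the optimum: U(68.8, 20.2069) = 59.0499.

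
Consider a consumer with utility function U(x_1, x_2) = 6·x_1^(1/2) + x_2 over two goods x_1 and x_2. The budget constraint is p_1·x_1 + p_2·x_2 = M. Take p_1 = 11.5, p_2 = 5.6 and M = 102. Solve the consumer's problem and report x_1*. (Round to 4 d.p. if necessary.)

MU_x_1 = 3/√x_1, MU_x_2 = 1. Tangency: 3/√x_1 = p_1/p_2.
Thus x_1* = (3·p_2/p_1)² — independent of M — with the rest of income spent on x_2.
Plugging in: x_1* = (3·5.6/11.5)² = 2.1341.

x_1* = 2.1341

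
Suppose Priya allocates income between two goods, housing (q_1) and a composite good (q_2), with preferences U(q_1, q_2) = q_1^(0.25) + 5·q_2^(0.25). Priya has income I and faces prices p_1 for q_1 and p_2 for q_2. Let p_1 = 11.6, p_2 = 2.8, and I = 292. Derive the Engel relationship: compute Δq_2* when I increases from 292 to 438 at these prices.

MRS = MU_q_1/MU_q_2 = (1/5)·(q_2/q_1)^(0.75). Set equal to p_1/p_2.
Solve for the ratio: q_2/q_1 = [5·p_1/p_2]^(4/3).
With the ratio pinned down, the budget gives q_1* = I/(p_1 + p_2·(q_2/q_1)) and q_2* = (q_2/q_1)·q_1*.
Numerically q_2/q_1 = 56.888779, so q_1* = 292/(11.6 + 2.8·56.888779) = 1.7087 and q_2* = 56.888779·1.7087 = 97.2067.
At I' = 438: q_2* = 145.8101. Change: 145.8101 − 97.2067 = 48.6034.

Δq_2* = 48.6034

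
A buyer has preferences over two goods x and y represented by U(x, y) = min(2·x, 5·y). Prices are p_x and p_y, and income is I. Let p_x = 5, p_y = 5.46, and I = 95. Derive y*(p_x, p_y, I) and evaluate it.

Leontief preferences: the optimum is at the kink where x/5 = y/2, i.e. y = (2/5)·x.
Budget: p_x·x + p_y·(2/5)·x = I, so (5·p_x + 2·p_y)·x = 5·I.
Demand: x*(p_x,p_y,I) = 5·I/(5·p_x + 2·p_y), y* = 2·I/(5·p_x + 2·p_y).
Here 5·5 + 2·5.46 = 35.92, giving y* = 5.2895.

y* = 5.2895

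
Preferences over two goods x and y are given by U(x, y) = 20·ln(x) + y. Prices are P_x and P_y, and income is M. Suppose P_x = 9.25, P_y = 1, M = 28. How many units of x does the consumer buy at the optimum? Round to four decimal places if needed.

Set MRS = P_x/P_y: (20/x)/1 = P_x/P_y.
So x*(P_x,P_y) = 20·P_y/P_x, independent of income; and y* = (M − 20·P_y)/P_y.
At the given prices: x* = 20·1/9.25 = 2.1622.

x* = 2.1622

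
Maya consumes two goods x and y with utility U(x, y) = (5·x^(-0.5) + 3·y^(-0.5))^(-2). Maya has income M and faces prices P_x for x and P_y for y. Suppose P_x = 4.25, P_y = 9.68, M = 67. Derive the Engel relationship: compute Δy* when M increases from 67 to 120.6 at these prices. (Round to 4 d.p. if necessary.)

From the CES first-order condition, (5/3)·(y/x)^(1.5) = P_x/P_y.
Solve for the ratio: y/x = [(3/5)·P_x/P_y]^(2/3).
Substitute y = (y/x)·x into the budget: x* = M/(P_x + P_y·(y/x)).
Numerically y/x = 0.410938, so x* = 67/(4.25 + 9.68·0.410938) = 8.143 and y* = 0.410938·8.143 = 3.3463.
At M' = 120.6: y* = 6.0233. Change: 6.0233 − 3.3463 = 2.677.

Δy* = 2.677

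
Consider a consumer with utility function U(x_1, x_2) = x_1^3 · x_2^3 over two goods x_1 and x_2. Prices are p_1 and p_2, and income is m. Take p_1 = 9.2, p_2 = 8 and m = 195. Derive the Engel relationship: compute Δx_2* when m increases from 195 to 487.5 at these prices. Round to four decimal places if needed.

Δx_2* = 18.2812

The MRS is x_2/x_1. Set MRS = p_1/p_2.
Rearranging, p_2·x_2 = p_1·x_1. Substituting into the budget gives p_1·x_1·(1 + 1) = m.
Demand: x_1*(p_1,p_2,m) = 0.5·m/p_1 and x_2* = 0.5·m/p_2.
At p_1=9.2, p_2=8, m=195: x_2* = 0.5·195/8 = 12.1875.
At m' = 487.5: x_2* = 30.4688. Change: 30.4688 − 12.1875 = 18.2812.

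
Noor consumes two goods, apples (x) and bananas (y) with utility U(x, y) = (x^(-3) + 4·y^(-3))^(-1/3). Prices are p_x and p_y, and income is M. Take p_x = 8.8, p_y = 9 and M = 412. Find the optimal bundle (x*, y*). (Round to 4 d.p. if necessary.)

x* = 19.2015, y* = 27.0029

MRS = MU_x/MU_y = (1/4)·(y/x)^(4). Set equal to p_x/p_y.
Hence y/x = (4·p_x/p_y)^(1/(4)), i.e. raised to the 0.25 power.
With the ratio pinned down, the budget gives x* = M/(p_x + p_y·(y/x)) and y* = (y/x)·x*.
Numerically y/x = 1.40629, so x* = 412/(8.8 + 9·1.40629) = 19.2015 and y* = 1.40629·19.2015 = 27.0029.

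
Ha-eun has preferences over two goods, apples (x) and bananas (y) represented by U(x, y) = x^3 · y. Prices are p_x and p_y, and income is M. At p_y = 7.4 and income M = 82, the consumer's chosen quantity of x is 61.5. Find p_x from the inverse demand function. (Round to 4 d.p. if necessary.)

p_x = 1

Tangency: MRS = 3·y/x = p_x/p_y.
So 3·p_y·y = p_x·x; combined with the budget, a share 0.75 of income goes to x.
Demand: x*(p_x,p_y,M) = 0.75·M/p_x and y* = 0.25·M/p_y.
Set x* = 61.5 in the demand function and solve for p_x: p_x = 1.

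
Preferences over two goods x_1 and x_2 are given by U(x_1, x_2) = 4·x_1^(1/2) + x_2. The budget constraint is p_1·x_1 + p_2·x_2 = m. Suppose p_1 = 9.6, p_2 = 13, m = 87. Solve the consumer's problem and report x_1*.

MU_x_1 = 2/√x_1, MU_x_2 = 1. Tangency: 2/√x_1 = p_1/p_2.
Thus x_1* = (2·p_2/p_1)² — independent of m — with the rest of income spent on x_2.
Plugging in: x_1* = (2·13/9.6)² = 7.3351.

x_1* = 7.3351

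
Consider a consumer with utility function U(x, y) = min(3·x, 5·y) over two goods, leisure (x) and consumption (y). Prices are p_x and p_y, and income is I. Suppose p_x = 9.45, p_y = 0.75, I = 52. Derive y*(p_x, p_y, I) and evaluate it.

With perfect complements, no substitution: consume in ratio x:y = 5:3.
Budget: p_x·x + p_y·(3/5)·x = I, so (5·p_x + 3·p_y)·x = 5·I.
Demand: x*(p_x,p_y,I) = 5·I/(5·p_x + 3·p_y), y* = 3·I/(5·p_x + 3·p_y).
Here 5·9.45 + 3·0.75 = 49.5, giving y* = 3.1515.

y* = 3.1515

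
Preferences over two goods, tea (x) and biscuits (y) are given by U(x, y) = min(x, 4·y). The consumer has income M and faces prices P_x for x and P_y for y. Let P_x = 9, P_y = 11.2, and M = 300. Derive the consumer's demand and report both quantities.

x* = 25.4237, y* = 6.3559

Demand: x*(P_x,P_y,M) = 4·M/(4·P_x + P_y), y* = M/(4·P_x + P_y).
Here 4·9 + 11.2 = 47.2, giving x* = 25.4237 and y* = 6.3559.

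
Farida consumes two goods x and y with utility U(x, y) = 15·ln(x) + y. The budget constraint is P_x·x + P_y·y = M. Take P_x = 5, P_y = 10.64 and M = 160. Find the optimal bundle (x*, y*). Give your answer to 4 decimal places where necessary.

x* = 31.92, y* = 0.0376

At the given prices: x* = 15·10.64/5 = 31.92, and y* = 0.0376.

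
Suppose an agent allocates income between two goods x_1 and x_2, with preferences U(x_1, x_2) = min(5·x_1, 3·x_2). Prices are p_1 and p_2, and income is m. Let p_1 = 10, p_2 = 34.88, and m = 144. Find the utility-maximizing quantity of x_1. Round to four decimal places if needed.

x_1* = 2.1135

Demand: x_1*(p_1,p_2,m) = 3·m/(3·p_1 + 5·p_2), x_2* = 5·m/(3·p_1 + 5·p_2).
Here 3·10 + 5·34.88 = 204.4, giving x_1* = 2.1135.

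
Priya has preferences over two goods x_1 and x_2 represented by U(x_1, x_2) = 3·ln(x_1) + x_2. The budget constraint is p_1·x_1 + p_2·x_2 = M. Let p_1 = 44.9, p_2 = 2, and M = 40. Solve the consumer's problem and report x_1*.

x_1* = 0.1336

Set MRS = p_1/p_2: (3/x_1)/1 = p_1/p_2.
So x_1*(p_1,p_2) = 3·p_2/p_1, independent of income; and x_2* = (M − 3·p_2)/p_2.
At the given prices: x_1* = 3·2/44.9 = 0.1336.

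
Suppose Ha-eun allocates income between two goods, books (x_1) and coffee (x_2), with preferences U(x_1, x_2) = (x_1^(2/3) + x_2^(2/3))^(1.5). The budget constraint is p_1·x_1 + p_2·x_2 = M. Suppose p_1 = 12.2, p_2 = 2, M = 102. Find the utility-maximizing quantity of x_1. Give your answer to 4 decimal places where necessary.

From the CES first-order condition, (x_2/x_1)^(1/3) = p_1/p_2.
Hence x_2/x_1 = (p_1/p_2)^(1/(1/3)), i.e. raised to the 3 power.
With the ratio pinned down, the budget gives x_1* = M/(p_1 + p_2·(x_2/x_1)) and x_2* = (x_2/x_1)·x_1*.
Numerically x_2/x_1 = 226.981, so x_1* = 102/(12.2 + 2·226.981) = 0.2188.

x_1* = 0.2188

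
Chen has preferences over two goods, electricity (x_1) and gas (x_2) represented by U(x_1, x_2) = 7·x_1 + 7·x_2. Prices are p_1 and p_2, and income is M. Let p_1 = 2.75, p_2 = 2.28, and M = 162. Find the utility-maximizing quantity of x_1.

x_1* = 0

Linear utility — the consumer picks whichever good has higher MU/price: 7/2.75 = 2.5455 vs 7/2.28 = 3.0702.
x_2 gives more utility per dollar, so spend all income on x_2: x_2* = M/p_2, x_1* = 0.
Numerically: x_1* = 0, x_2* = 71.0526.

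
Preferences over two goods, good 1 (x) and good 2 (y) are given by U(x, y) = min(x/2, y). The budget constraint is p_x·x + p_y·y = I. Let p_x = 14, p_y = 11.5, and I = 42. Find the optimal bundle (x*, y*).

Demand: x*(p_x,p_y,I) = 2·I/(2·p_x + p_y), y* = I/(2·p_x + p_y).
Here 2·14 + 11.5 = 39.5, giving x* = 2.1266 and y* = 1.0633.

x* = 2.1266, y* = 1.0633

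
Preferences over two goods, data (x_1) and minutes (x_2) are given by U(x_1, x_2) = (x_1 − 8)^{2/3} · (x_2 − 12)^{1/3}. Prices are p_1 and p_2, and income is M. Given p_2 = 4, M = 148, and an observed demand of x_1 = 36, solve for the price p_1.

p_1 = 2

MRS = 2·(x_2−12)/(x_1−8). Tangency with p_1/p_2 gives x_2−12 = (1/2)·(p_1/p_2)·(x_1−8).
Substituting into the budget: x_1* = 8 + 2/3·(M − 8·p_1 − 12·p_2)/p_1, and x_2* = 12 + 1/3·(…)/p_2.
Set x_1* = 36 in the demand function and solve for p_1: p_1 = 2.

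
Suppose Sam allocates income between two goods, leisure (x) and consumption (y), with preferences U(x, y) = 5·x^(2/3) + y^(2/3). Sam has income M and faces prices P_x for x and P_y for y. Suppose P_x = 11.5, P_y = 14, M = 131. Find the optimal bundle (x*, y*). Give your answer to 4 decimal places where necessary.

MU_x ∝ 5·x^(-1/3), MU_y ∝ y^(-1/3), so MRS = 5·(y/x)^(1/3) = P_x/P_y.
Hence y/x = ((1/5)·P_x/P_y)^(1/(1/3)), i.e. raised to the 3 power.
Substitute y = (y/x)·x into the budget: x* = M/(P_x + P_y·(y/x)).
Numerically y/x = 0.004434, so x* = 131/(11.5 + 14·0.004434) = 11.3301 and y* = 0.004434·11.3301 = 0.0502.

x* = 11.3301, y* = 0.0502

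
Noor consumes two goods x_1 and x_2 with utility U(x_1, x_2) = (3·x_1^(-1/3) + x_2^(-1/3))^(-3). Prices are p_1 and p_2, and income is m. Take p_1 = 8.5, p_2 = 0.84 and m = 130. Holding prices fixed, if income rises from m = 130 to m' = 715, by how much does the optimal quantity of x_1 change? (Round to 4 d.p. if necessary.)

From the CES first-order condition, 3·(x_2/x_1)^(4/3) = p_1/p_2.
Hence x_2/x_1 = ((1/3)·p_1/p_2)^(1/(4/3)), i.e. raised to the 0.75 power.
Substitute x_2 = (x_2/x_1)·x_1 into the budget: x_1* = m/(p_1 + p_2·(x_2/x_1)).
Numerically x_2/x_1 = 2.488936, so x_1* = 130/(8.5 + 0.84·2.488936) = 12.2749.
At m' = 715: x_1* = 67.512. Change: 67.512 − 12.2749 = 55.2371.

Δx_1* = 55.2371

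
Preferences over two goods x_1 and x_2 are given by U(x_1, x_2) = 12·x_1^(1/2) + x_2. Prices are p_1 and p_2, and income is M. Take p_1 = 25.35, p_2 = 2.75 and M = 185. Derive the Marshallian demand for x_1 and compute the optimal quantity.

x_1* = 0.4237

Set MRS = p_1/p_2: 6·x_1^(−1/2) = p_1/p_2.
Solve: √x_1 = 6·p_2/p_1, so x_1*(p_1,p_2) = (6·p_2/p_1)², and x_2* = (M − p_1·x_1*)/p_2.
Plugging in: x_1* = (6·2.75/25.35)² = 0.4237.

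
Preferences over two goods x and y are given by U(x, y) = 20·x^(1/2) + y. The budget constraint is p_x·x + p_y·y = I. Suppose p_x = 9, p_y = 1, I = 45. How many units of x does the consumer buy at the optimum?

Set MRS = p_x/p_y: 10·x^(−1/2) = p_x/p_y.
Thus x* = (10·p_y/p_x)² — independent of I — with the rest of income spent on y.
Plugging in: x* = (10·1/9)² = 1.2346.

x* = 1.2346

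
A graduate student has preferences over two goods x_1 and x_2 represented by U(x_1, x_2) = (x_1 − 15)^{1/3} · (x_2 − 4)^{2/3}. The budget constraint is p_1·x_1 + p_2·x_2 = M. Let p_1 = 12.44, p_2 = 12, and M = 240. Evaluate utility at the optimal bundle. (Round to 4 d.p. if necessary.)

Let x_1' = x_1−15, x_2' = x_2−4. MRS = (1/2)·x_2'/x_1' = p_1/p_2.
Substituting into the budget: x_1* = 15 + 1/3·(M − 15·p_1 − 4·p_2)/p_1, and x_2* = 4 + 2/3·(…)/p_2.
Discretionary income = 240 − 15·12.44 − 4·12 = 5.4; x_1* = 15 + 1/3·5.4/12.44 = 15.1447; x_2* = 4 + 2/3·5.4/12 = 4.3.
Utility at the optimum: U(15.1447, 4.3) = 0.2353.

V = 0.2353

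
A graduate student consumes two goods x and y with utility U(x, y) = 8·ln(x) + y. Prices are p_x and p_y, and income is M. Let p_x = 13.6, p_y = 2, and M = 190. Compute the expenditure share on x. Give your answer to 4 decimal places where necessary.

share on x = 0.0842

Set MRS = p_x/p_y: (8/x)/1 = p_x/p_y.
So x*(p_x,p_y) = 8·p_y/p_x, independent of income; and y* = (M − 8·p_y)/p_y.
At the given prices: x* = 8·2/13.6 = 1.1765, and y* = 87.
Expenditure on x: 13.6·1.1765 = 16; share = 0.0842.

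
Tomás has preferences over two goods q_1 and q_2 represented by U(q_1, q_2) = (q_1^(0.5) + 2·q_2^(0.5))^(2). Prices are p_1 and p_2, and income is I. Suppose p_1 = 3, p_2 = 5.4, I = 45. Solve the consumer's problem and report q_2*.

q_2* = 5.7471

From the CES first-order condition, (1/2)·(q_2/q_1)^(0.5) = p_1/p_2.
Hence q_2/q_1 = (2·p_1/p_2)^(1/(0.5)), i.e. raised to the 2 power.
With the ratio pinned down, the budget gives q_1* = I/(p_1 + p_2·(q_2/q_1)) and q_2* = (q_2/q_1)·q_1*.
Numerically q_2/q_1 = 1.234568, so q_1* = 45/(3 + 5.4·1.234568) = 4.6552 and q_2* = 1.234568·4.6552 = 5.7471.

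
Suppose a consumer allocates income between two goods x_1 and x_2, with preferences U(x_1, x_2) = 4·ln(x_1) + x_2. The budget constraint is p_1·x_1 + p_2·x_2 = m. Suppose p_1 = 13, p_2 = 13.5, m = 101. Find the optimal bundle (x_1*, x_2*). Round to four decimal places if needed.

x_1* = 4.1538, x_2* = 3.4815

Set MRS = p_1/p_2: (4/x_1)/1 = p_1/p_2.
So x_1*(p_1,p_2) = 4·p_2/p_1, independent of income; and x_2* = (m − 4·p_2)/p_2.
At the given prices: x_1* = 4·13.5/13 = 4.1538, and x_2* = 3.4815.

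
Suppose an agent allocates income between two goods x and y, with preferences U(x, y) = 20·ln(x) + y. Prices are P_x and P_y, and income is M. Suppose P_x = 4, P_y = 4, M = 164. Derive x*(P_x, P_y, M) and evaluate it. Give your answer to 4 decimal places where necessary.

x* = 20

MU_x = 20/x, MU_y = 1. Tangency: 20/x = P_x/P_y.
So x*(P_x,P_y) = 20·P_y/P_x, independent of income; and y* = (M − 20·P_y)/P_y.
At the given prices: x* = 20·4/4 = 20.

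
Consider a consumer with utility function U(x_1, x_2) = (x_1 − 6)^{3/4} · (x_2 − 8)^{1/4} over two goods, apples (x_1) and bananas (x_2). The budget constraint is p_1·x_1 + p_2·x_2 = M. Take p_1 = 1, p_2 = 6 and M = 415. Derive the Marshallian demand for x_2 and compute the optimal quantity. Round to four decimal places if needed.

Substituting into the budget: x_1* = 6 + 0.75·(M − 6·p_1 − 8·p_2)/p_1, and x_2* = 8 + 0.25·(…)/p_2.
Discretionary income = 415 − 6·1 − 8·6 = 361; x_2* = 8 + 0.25·361/6 = 23.0417.

x_2* = 23.0417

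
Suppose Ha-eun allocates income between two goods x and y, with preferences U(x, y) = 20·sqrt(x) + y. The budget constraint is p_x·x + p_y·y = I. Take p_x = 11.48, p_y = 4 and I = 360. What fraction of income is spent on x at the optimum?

share on x = 0.3871

Set MRS = p_x/p_y: 10·x^(−1/2) = p_x/p_y.
Thus x* = (10·p_y/p_x)² — independent of I — with the rest of income spent on y.
Plugging in: x* = (10·4/11.48)² = 12.1405, y* = 55.1568.
Expenditure on x: 11.48·12.1405 = 139.3728; share = 0.3871.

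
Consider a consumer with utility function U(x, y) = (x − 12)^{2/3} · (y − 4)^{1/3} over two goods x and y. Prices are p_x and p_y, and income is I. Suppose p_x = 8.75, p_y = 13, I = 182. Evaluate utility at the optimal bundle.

Substituting into the budget: x* = 12 + 2/3·(I − 12·p_x − 4·p_y)/p_x, and y* = 4 + 1/3·(…)/p_y.
Discretionary income = 182 − 12·8.75 − 4·13 = 25; x* = 12 + 2/3·25/8.75 = 13.9048; y* = 4 + 1/3·25/13 = 4.641.
Utility at the optimum: U(13.9048, 4.641) = 1.3249.

V = 1.3249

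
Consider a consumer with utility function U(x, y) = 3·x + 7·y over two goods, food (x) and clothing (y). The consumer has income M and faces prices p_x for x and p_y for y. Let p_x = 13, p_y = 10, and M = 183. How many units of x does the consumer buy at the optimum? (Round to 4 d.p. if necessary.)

x* = 0

y gives more utility per dollar, so spend all income on y: y* = M/p_y, x* = 0.
Numerically: x* = 0, y* = 18.3.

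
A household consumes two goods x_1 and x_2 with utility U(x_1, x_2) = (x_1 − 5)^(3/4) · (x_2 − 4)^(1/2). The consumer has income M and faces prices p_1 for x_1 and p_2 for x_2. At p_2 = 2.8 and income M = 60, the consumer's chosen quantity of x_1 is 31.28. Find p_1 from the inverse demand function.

p_1 = 1

MRS = (3/2)·(x_2−4)/(x_1−5). Tangency with p_1/p_2 gives x_2−4 = (2/3)·(p_1/p_2)·(x_1−5).
After buying the subsistence bundle (5, 4), a share 0.6 of the remaining income goes to x_1: x_1* = 5 + 0.6·(M − 5p_1 − 4p_2)/p_1.
Set x_1* = 31.28 in the demand function and solve for p_1: p_1 = 1.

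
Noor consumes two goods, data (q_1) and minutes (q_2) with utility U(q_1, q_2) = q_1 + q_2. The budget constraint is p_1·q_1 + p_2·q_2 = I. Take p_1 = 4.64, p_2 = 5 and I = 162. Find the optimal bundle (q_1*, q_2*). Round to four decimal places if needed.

q_1* = 34.9138, q_2* = 0

Linear utility — the consumer picks whichever good has higher MU/price: 1/4.64 = 0.2155 vs 1/5 = 0.2.
q_1 gives more utility per dollar, so spend all income on q_1: q_1* = I/p_1, q_2* = 0.
Numerically: q_1* = 34.9138, q_2* = 0.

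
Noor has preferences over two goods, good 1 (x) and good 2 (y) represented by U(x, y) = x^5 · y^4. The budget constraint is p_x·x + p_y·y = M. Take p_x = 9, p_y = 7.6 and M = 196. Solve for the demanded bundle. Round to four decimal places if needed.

At p_x=9, p_y=7.6, M=196: x* = 5/9·196/9 = 12.0988, y* = 11.462.

x* = 12.0988, y* = 11.462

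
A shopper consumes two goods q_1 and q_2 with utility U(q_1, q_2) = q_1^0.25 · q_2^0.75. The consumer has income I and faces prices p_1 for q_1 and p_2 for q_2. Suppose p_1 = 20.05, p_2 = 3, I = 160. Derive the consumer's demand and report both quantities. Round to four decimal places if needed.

Tangency: MRS = (1/3)·q_2/q_1 = p_1/p_2.
Rearranging, p_2·q_2 = 3·p_1·q_1. Substituting into the budget gives p_1·q_1·(1 + 3) = I.
Demand: q_1*(p_1,p_2,I) = 0.25·I/p_1 and q_2* = 0.75·I/p_2.
At p_1=20.05, p_2=3, I=160: q_1* = 0.25·160/20.05 = 1.995, q_2* = 40.

q_1* = 1.995, q_2* = 40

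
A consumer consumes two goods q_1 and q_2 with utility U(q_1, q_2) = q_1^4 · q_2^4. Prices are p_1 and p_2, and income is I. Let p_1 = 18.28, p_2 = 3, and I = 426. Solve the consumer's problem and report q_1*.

q_1* = 11.6521

Tangency: MRS = q_2/q_1 = p_1/p_2.
Rearranging, p_2·q_2 = p_1·q_1. Substituting into the budget gives p_1·q_1·(1 + 1) = I.
Demand: q_1*(p_1,p_2,I) = 0.5·I/p_1 and q_2* = 0.5·I/p_2.
At p_1=18.28, p_2=3, I=426: q_1* = 0.5·426/18.28 = 11.6521.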